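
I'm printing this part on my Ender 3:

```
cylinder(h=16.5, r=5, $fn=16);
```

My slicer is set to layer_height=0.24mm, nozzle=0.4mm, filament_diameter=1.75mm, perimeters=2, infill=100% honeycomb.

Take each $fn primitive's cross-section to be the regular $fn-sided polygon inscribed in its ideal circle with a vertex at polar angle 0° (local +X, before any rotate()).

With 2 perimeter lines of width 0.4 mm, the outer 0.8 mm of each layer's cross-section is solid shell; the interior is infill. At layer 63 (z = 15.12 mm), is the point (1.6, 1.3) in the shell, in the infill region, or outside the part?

infill

At z = 15.12 mm: the r=5 cylinder contributes a regular 16-gon of circumradius 5. Overall, the cross-section is a single solid region. The nearest boundary edge runs (4.62, 1.91)→(3.54, 3.54); distance from the point to it = 2.85 mm. The point is inside the cross-section and 2.85 mm from the nearest boundary — more than the 0.8 mm shell width (2 × 0.4), so it's in the infill interior.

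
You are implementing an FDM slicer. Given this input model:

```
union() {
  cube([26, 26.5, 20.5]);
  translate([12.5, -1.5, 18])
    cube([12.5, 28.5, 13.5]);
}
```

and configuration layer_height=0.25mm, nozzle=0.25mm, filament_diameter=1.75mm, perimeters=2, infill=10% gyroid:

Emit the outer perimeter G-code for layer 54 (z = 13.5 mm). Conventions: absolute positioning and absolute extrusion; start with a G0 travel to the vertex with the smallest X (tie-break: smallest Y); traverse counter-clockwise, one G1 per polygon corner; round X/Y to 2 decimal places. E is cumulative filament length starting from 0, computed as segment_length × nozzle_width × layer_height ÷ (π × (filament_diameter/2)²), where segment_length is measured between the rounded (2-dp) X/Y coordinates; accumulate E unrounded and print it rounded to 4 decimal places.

At z = 13.5 mm: the cube is present — its section is the full 26×26.5 rectangle; the cube at (12.5, -1.5) is not intersected at this z (z outside [18, 31.5]); Merging all regions: only the 26×26.5 cube is present, so the union is just that shape — 1 connected region. The outline is a single polygon with 4 vertices. Extrusion per mm of travel: 0.25 × 0.25 / (π × 0.875²) = 0.025984. Accumulating E over each segment gives final E = 2.7284.

G0 X0.00 Y0.00 Z13.50
G1 X26.00 Y0.00 E0.6756
G1 X26.00 Y26.50 E1.3642
G1 X0.00 Y26.50 E2.0398
G1 X0.00 Y0.00 E2.7284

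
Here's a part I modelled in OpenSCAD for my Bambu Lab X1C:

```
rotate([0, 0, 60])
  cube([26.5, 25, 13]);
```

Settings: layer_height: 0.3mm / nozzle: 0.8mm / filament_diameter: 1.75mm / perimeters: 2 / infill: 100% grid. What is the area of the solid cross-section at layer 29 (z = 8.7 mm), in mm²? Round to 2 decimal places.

662.50 mm²

At z = 8.7 mm: the cube (footprint 26.5×25) is included at this height (area 662.50 mm²); (rotated 60° about Z; rotation is an isometry so areas/perimeters/island counts are preserved). Overall, the cross-section is a single solid region. Net area = 662.50 mm².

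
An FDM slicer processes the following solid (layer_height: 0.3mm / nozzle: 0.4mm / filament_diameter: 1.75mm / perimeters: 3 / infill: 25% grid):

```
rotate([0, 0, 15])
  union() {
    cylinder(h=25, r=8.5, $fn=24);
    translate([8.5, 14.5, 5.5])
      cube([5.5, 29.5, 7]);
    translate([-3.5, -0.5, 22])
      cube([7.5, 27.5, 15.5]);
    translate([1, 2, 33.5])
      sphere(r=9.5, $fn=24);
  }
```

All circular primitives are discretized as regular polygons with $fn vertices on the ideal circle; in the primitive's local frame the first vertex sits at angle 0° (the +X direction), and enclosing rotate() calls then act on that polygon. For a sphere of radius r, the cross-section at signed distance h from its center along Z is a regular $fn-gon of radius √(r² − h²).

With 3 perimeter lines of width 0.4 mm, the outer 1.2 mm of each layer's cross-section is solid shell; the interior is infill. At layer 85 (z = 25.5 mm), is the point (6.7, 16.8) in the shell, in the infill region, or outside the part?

At z = 25.5 mm: the cylinder is absent (z outside [0, 25]); the cube at (8.5, 14.5) does not reach this height (z outside [5.5, 12.5]); the 7.5×27.5 cube at (-3.5, -0.5) contributes its full rectangle; the r=9.5 sphere at (1, 2) contributes a regular 24-gon of circumradius √(9.5²−8²) = 5.123; Combining (union): the regions partially overlap (shared area 52.52 mm²), so overlapping operands fuse into one piece — 1 connected region; (rotated 15° about Z; rotation is an isometry so areas/perimeters/island counts are preserved). Overall, the cross-section is a single solid region. Undo the 15° rotation: the query point maps to (10.820, 14.493) in the un-rotated model frame. The nearest boundary edge runs (4.00, 27.00)→(4.00, 6.10); distance from the point to it = 6.82 mm. The point is not inside any of the regions above, so it lies outside the cross-section (6.82 mm from the nearest boundary).

outside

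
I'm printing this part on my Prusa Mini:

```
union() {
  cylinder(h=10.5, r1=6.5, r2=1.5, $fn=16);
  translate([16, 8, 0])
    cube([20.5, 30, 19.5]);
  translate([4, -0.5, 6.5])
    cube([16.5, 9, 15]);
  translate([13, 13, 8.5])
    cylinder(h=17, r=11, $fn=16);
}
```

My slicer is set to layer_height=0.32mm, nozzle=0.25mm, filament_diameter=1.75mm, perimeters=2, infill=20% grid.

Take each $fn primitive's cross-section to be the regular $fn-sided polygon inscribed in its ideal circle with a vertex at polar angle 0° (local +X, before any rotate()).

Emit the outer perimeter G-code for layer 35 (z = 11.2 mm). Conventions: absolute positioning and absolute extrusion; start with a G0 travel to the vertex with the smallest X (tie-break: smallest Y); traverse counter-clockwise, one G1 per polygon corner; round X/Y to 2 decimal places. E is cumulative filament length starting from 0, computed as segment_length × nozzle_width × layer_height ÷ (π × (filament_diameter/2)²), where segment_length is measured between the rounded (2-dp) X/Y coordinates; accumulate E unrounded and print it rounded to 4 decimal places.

G0 X2.00 Y13.00 Z11.20
G1 X2.84 Y8.79 E0.1428
G1 X4.00 Y7.05 E0.2123
G1 X4.00 Y-0.50 E0.4635
G1 X20.50 Y-0.50 E1.0122
G1 X20.50 Y5.04 E1.1965
G1 X20.78 Y5.22 E1.2076
G1 X22.63 Y8.00 E1.3186
G1 X36.50 Y8.00 E1.7800
G1 X36.50 Y38.00 E2.7778
G1 X16.00 Y38.00 E3.4596
G1 X16.00 Y23.40 E3.9452
G1 X13.00 Y24.00 E4.0470
G1 X8.79 Y23.16 E4.1897
G1 X5.22 Y20.78 E4.3324
G1 X2.84 Y17.21 E4.4752
G1 X2.00 Y13.00 E4.6179

At z = 11.2 mm: the cone does not reach this height (z outside [0, 10.5]); the cube at (16, 8) (footprint 20.5×30) is included at this height; the cube at (4, -0.5) (footprint 16.5×9) is included at this height; the r=11 cylinder at (13, 13) gives a regular 16-gon of circumradius 11 (constant along its height); Taking the union: the regions partially overlap (shared area 182.93 mm²), so overlapping operands fuse into one piece — 1 connected region. The outline is a single polygon with 16 vertices. Extrusion per mm of travel: 0.25 × 0.32 / (π × 0.875²) = 0.033260. Accumulating E over each segment gives final E = 4.6179.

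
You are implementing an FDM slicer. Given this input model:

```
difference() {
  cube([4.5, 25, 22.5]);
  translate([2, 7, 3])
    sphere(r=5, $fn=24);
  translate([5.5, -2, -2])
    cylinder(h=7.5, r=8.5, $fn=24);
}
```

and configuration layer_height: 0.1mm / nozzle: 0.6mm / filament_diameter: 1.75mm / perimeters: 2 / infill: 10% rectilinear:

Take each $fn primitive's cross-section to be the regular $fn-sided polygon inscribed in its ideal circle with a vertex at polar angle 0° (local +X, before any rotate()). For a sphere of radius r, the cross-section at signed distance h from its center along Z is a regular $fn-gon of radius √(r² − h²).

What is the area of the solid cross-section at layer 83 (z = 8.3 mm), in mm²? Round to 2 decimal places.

At z = 8.3 mm: the cube (footprint 4.5×25) is included at this height (area 112.50 mm²); the sphere at (2, 7) is not intersected at this z (|z−center|=5.300 > r=5); the cylinder at (5.5, -2) does not reach this height (z outside [-2, 5.5]); Taking the first minus the rest: none of the subtracted shapes is present at this height, so the 4.5×25 cube is unchanged — area = 112.50 mm². Overall, the cross-section is a single solid region. Net area = 112.50 mm².

112.50 mm²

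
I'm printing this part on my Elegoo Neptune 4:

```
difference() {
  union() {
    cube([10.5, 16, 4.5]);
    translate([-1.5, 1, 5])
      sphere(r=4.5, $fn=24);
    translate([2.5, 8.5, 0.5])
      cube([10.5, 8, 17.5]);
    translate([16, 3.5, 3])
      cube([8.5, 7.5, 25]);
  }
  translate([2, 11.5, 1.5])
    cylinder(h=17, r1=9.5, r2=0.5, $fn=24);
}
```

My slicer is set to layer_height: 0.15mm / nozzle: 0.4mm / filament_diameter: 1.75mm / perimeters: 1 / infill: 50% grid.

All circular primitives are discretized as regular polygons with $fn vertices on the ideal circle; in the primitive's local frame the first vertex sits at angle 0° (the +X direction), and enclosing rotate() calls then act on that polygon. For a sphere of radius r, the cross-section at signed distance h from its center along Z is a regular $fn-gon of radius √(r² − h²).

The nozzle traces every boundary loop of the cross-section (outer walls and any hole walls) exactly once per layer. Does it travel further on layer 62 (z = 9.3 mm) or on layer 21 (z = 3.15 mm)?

layer 21 (z = 3.15 mm)

Layer 62 (z = 9.3): the cube is not intersected at this z (z outside [0, 4.5]); the r=4.5 sphere at (-1.5, 1) slices to a regular 24-gon of circumradius 1.327 (√(r²−h²) with h=4.3 from center) (perimeter = 2·24·1.327·sin(180°/24) = 8.31 mm); the cube at (2.5, 8.5) (footprint 10.5×8) is included at this height (perimeter 37.00 mm); the 8.5×7.5 cube at (16, 3.5) contributes its full rectangle (perimeter 32.00 mm); Merging all regions: the 3 present regions are separate (no shared area or edge), so areas and boundary lengths simply add and each stays a separate island — boundary = 77.31 mm; the cone at (2, 11.5) contributes a regular 24-gon of circumradius 5.371 (interpolated between r1=9.5 and r2=0.5 at t=0.459) (perimeter = 2·24·5.371·sin(180°/24) = 33.65 mm); After the difference (first − rest): starting from the result so far, the cone at (2, 11.5) partially overlaps it — only the 33.10 mm² overlap (of its 89.58 mm²) is removed, clipping the outline — boundary = 73.78 mm. So its perimeter = 73.78 mm. Layer 21 (z = 3.15): the cube is present — its section is the full 10.5×16 rectangle (perimeter 53.00 mm); the r=4.5 sphere at (-1.5, 1) contributes a regular 24-gon of circumradius √(4.5²−1.85²) = 4.102 (perimeter = 2·24·4.102·sin(180°/24) = 25.70 mm); the 10.5×8 cube at (2.5, 8.5) contributes its full rectangle (perimeter 37.00 mm); the 8.5×7.5 cube at (16, 3.5) contributes its full rectangle (perimeter 32.00 mm); Taking the union: the regions partially overlap (shared area 69.62 mm²), so the edge portions inside another operand are dropped and the merged outline is re-measured after clipping — boundary = 103.56 mm; the cone at (2, 11.5): at t=0.097 of its height the radius interpolates to r₁+(r₂−r₁)t = 8.626, giving a regular 24-gon of that circumradius (perimeter = 2·24·8.626·sin(180°/24) = 54.05 mm); Subtracting the remaining from the first: starting from the result so far, the cone at (2, 11.5) partially overlaps it — only the 127.65 mm² overlap (of its 231.12 mm²) is removed, clipping the outline — boundary = 104.09 mm. So its perimeter = 104.09 mm. Layer 21 is larger (104.09 vs 73.78 mm).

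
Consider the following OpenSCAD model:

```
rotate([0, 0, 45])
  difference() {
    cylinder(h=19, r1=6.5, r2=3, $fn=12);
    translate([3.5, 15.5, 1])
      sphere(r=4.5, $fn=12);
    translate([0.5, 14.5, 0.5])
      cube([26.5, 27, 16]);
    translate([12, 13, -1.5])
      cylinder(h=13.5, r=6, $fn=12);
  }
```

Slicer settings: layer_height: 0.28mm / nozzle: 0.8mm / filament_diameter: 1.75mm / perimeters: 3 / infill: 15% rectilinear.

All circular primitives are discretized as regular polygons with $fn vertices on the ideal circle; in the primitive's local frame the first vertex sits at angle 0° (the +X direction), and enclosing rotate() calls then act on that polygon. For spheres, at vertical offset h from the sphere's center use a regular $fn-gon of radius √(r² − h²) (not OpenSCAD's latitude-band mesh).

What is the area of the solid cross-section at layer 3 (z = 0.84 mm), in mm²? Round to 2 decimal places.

120.79 mm²

At z = 0.84 mm: the cone (r1=6.5→r2=3) has section circumradius 6.345 here — a regular 12-gon (area = (12/2)·6.345²·sin(360°/12) = 120.79 mm²); the r=4.5 sphere at (3.5, 15.5) slices to a regular 12-gon of circumradius 4.497 (√(r²−h²) with h=0.16 from center) (area = (12/2)·4.497²·sin(360°/12) = 60.67 mm²); the cube at (0.5, 14.5) is present — its section is the full 26.5×27 rectangle (area 715.50 mm²); the cylinder at (12, 13): section is a regular 12-gon, circumradius r=6 (area = (12/2)·6.000²·sin(360°/12) = 108.00 mm²); Taking the first minus the rest: starting from the cone (120.79 mm²), the r=4.5 sphere at (3.5, 15.5) misses the remaining region (no effect); the 26.5×27 cube at (0.5, 14.5) misses the remaining region (no effect); the r=6 cylinder at (12, 13) misses the remaining region (no effect) — area = 120.79 mm²; (rotated 45° about Z; rotation is an isometry so areas/perimeters/island counts are preserved). Overall, the cross-section is a single solid region. Net area = 120.79 mm².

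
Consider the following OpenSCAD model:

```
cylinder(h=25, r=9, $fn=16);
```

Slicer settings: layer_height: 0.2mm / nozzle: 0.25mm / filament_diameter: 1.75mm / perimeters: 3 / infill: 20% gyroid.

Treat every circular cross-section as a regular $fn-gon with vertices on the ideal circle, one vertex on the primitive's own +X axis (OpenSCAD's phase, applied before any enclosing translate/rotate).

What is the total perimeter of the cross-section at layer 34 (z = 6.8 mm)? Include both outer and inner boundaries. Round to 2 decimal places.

At z = 6.8 mm: the cylinder: section is a regular 16-gon, circumradius r=9 (perimeter = 2·16·9.000·sin(180°/16) = 56.19 mm). Overall, the cross-section is a single solid region. Total boundary length (outer) = 56.19 mm.

56.19 mm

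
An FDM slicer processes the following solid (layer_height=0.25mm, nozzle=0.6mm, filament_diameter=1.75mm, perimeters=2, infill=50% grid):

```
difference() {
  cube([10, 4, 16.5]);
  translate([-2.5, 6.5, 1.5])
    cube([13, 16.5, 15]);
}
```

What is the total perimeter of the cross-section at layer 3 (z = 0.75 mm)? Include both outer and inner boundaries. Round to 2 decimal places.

At z = 0.75 mm: the 10×4 cube contributes its full rectangle (perimeter 28.00 mm); the cube at (-2.5, 6.5) does not reach this height (z outside [1.5, 16.5]); After the difference (first − rest): none of the subtracted shapes is present at this height, so the 10×4 cube is unchanged — boundary = 28.00 mm. Overall, the cross-section is a single solid region. Total boundary length (outer) = 28.00 mm.

28.00 mm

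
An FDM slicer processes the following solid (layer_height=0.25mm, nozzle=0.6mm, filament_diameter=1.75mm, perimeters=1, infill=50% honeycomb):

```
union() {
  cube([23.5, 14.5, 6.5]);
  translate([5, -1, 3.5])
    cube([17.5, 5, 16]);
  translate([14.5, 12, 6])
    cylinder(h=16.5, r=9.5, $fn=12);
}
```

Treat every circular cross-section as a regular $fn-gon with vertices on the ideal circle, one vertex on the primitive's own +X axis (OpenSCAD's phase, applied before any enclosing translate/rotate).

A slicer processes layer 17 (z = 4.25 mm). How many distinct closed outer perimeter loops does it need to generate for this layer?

1

At z = 4.25 mm: the 23.5×14.5 cube contributes its full rectangle; the cube at (5, -1) (footprint 17.5×5) is included at this height; the cylinder at (14.5, 12) does not reach this height (z outside [6, 22.5]); Taking the union: the regions partially overlap (shared area 70.00 mm²), so overlapping operands fuse into one piece — 1 connected region. The result has 1 disconnected region.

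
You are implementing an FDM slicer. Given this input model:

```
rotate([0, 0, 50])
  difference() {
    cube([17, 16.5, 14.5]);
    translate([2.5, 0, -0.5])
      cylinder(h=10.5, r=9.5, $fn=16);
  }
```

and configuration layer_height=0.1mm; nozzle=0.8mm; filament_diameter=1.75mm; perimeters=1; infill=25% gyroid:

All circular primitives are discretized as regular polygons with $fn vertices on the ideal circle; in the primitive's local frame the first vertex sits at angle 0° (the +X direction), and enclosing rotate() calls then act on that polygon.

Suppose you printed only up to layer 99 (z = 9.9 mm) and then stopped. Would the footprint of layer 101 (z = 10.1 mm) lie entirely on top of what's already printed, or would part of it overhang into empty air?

part overhangs

Compare the two slices. At z = 9.9: the cube (footprint 17×16.5) is included at this height (area 280.50 mm²); the r=9.5 cylinder at (2.5, 0) gives a regular 16-gon of circumradius 9.5 (constant along its height) (area = (16/2)·9.500²·sin(360°/16) = 276.30 mm²); After the difference (first − rest): starting from the 17×16.5 cube (280.50 mm²), the r=9.5 cylinder at (2.5, 0) partially overlaps it — only the 92.20 mm² overlap (of its 276.30 mm²) is removed, clipping the outline — area = 188.30 mm²; (whole slice rotated 50° about Z — lengths, areas and connectivity unchanged). At z = 10.1: the 17×16.5 cube contributes its full rectangle (area 280.50 mm²); the cylinder at (2.5, 0) does not reach this height (z outside [-0.5, 10]); Subtracting the remaining from the first: none of the subtracted shapes is present at this height, so the 17×16.5 cube is unchanged — area = 280.50 mm²; (rotated 50° about Z; rotation is an isometry so areas/perimeters/island counts are preserved). Checking containment: at z = 10.1 the cross-section extends beyond the z = 9.9 cross-section by about 92.20 mm².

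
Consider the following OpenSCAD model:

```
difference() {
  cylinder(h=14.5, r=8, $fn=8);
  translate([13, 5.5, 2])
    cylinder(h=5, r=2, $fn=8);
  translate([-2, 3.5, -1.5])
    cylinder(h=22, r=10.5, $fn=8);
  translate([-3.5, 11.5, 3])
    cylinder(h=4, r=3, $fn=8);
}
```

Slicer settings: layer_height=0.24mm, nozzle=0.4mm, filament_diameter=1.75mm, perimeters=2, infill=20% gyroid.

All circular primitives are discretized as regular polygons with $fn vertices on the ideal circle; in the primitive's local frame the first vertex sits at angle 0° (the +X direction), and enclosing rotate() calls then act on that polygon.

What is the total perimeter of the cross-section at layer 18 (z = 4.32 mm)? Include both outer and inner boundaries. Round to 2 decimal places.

37.41 mm

At z = 4.32 mm: the r=8 cylinder contributes a regular 8-gon of circumradius 8 (perimeter = 2·8·8.000·sin(180°/8) = 48.98 mm); the r=2 cylinder at (13, 5.5) gives a regular 8-gon of circumradius 2 (constant along its height) (perimeter = 2·8·2.000·sin(180°/8) = 12.25 mm); the r=10.5 cylinder at (-2, 3.5) contributes a regular 8-gon of circumradius 10.5 (perimeter = 2·8·10.500·sin(180°/8) = 64.29 mm); the r=3 cylinder at (-3.5, 11.5) gives a regular 8-gon of circumradius 3 (constant along its height) (perimeter = 2·8·3.000·sin(180°/8) = 18.37 mm); After the difference (first − rest): starting from the r=8 cylinder, the r=2 cylinder at (13, 5.5) misses the remaining region (no effect); the r=10.5 cylinder at (-2, 3.5) partially overlaps it — only the 163.16 mm² overlap (of its 311.83 mm²) is removed, clipping the outline; the r=3 cylinder at (-3.5, 11.5) misses the remaining region (no effect) — boundary = 37.41 mm. Overall, the cross-section is a single solid region. Total boundary length (outer) = 37.41 mm.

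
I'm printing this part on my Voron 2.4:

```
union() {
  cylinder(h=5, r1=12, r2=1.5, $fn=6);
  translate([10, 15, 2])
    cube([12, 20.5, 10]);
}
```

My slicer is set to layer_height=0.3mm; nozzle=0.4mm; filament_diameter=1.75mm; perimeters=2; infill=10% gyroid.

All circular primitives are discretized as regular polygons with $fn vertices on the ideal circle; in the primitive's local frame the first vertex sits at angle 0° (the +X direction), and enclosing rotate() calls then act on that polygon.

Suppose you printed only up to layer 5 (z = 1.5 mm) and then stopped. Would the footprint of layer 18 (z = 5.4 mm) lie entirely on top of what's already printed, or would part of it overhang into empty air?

part overhangs

Compare the two slices. At z = 1.5: the cone (r1=12→r2=1.5) has section circumradius 8.850 here — a regular 6-gon (area = (6/2)·8.850²·sin(360°/6) = 203.49 mm²); the cube at (10, 15) does not reach this height (z outside [2, 12]); Taking the union: only the cone is present, so the union is just that shape — area = 203.49 mm². At z = 5.4: the cone is absent (z outside [0, 5]); the cube at (10, 15) is present — its section is the full 12×20.5 rectangle (area 246.00 mm²); Combining (union): only the 12×20.5 cube at (10, 15) is present, so the union is just that shape — area = 246.00 mm². Checking containment: at z = 5.4 the cross-section extends beyond the z = 1.5 cross-section by about 246.00 mm².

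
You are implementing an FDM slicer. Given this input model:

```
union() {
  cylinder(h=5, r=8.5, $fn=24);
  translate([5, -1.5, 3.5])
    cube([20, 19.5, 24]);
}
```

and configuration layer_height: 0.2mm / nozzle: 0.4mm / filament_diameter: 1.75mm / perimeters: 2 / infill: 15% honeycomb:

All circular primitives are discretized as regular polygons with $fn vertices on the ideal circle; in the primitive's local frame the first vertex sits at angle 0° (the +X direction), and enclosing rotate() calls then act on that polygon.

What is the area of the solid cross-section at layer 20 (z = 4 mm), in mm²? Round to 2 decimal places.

At z = 4 mm: the cylinder: section is a regular 24-gon, circumradius r=8.5 (area = (24/2)·8.500²·sin(360°/24) = 224.40 mm²); the cube at (5, -1.5) (footprint 20×19.5) is included at this height (area 390.00 mm²); Combining (union): the regions partially overlap — summed areas 614.40 mm² minus the doubly-counted overlap 21.55 mm² gives 592.84 mm² — area = 592.84 mm². Overall, the cross-section is a single solid region. Net area = 592.84 mm².

592.84 mm²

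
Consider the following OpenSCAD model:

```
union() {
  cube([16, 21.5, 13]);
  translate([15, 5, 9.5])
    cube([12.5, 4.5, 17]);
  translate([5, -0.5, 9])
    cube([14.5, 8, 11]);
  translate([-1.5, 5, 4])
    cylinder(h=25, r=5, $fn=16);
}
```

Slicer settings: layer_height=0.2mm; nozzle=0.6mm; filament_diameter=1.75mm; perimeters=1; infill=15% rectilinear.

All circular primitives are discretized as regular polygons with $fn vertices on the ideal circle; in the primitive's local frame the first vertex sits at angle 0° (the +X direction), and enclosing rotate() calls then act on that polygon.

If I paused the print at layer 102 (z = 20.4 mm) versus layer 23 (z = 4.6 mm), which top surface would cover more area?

Layer 102 (z = 20.4): the cube is absent (z outside [0, 13]); the cube at (15, 5) (footprint 12.5×4.5) is included at this height (area 56.25 mm²); the cube at (5, -0.5) is not intersected at this z (z outside [9, 20]); the r=5 cylinder at (-1.5, 5) contributes a regular 16-gon of circumradius 5 (area = (16/2)·5.000²·sin(360°/16) = 76.54 mm²); Combining (union): the 2 present regions are separate (no shared area or edge), so areas and boundary lengths simply add and each stays a separate island — area = 132.79 mm². So its area = 132.79 mm². Layer 23 (z = 4.6): the cube (footprint 16×21.5) is included at this height (area 344.00 mm²); the cube at (15, 5) is not intersected at this z (z outside [9.5, 26.5]); the cube at (5, -0.5) is absent (z outside [9, 20]); the r=5 cylinder at (-1.5, 5) gives a regular 16-gon of circumradius 5 (constant along its height) (area = (16/2)·5.000²·sin(360°/16) = 76.54 mm²); Taking the union: the regions partially overlap — summed areas 420.54 mm² minus the doubly-counted overlap 23.72 mm² gives 396.82 mm² — area = 396.82 mm². So its area = 396.82 mm². Layer 23 is larger (396.82 vs 132.79 mm²).

layer 23 (z = 4.6 mm)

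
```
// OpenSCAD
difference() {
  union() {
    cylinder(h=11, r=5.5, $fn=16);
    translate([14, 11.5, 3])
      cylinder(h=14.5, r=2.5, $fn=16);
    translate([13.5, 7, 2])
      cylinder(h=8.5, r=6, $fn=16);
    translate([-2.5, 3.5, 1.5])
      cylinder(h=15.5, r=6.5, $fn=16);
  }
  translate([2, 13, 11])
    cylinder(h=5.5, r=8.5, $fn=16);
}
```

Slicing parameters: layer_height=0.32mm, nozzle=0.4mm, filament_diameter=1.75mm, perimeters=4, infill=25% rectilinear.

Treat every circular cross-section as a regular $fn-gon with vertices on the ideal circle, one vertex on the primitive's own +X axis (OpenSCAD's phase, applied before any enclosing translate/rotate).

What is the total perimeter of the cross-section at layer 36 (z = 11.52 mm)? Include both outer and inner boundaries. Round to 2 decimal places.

55.32 mm

At z = 11.52 mm: the cylinder is not intersected at this z (z outside [0, 11]); the r=2.5 cylinder at (14, 11.5) contributes a regular 16-gon of circumradius 2.5 (perimeter = 2·16·2.500·sin(180°/16) = 15.61 mm); the cylinder at (13.5, 7) is not intersected at this z (z outside [2, 10.5]); the cylinder at (-2.5, 3.5): section is a regular 16-gon, circumradius r=6.5 (perimeter = 2·16·6.500·sin(180°/16) = 40.58 mm); Merging all regions: the 2 present regions are separate (no shared area or edge), so areas and boundary lengths simply add and each stays a separate island — boundary = 56.19 mm; the cylinder at (2, 13): section is a regular 16-gon, circumradius r=8.5 (perimeter = 2·16·8.500·sin(180°/16) = 53.06 mm); After the difference (first − rest): starting from that combined region, the r=8.5 cylinder at (2, 13) partially overlaps it — only the 30.42 mm² overlap (of its 221.19 mm²) is removed, clipping the outline — boundary = 55.32 mm. Overall, the cross-section has 2 separate islands. Total boundary length (outer) = 55.32 mm.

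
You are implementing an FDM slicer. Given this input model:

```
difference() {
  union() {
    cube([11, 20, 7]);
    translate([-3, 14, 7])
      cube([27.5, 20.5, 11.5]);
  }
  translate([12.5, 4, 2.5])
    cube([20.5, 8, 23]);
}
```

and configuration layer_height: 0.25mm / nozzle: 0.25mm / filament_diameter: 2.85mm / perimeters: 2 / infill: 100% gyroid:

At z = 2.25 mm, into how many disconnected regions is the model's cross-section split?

At z = 2.25 mm: the cube is present — its section is the full 11×20 rectangle; the cube at (-3, 14) is not intersected at this z (z outside [7, 18.5]); Combining (union): only the 11×20 cube is present, so the union is just that shape — 1 connected region; the cube at (12.5, 4) is absent (z outside [2.5, 25.5]); Subtracting the remaining from the first: none of the subtracted shapes is present at this height, so the result so far is unchanged — 1 connected region. The result has 1 disconnected region.

1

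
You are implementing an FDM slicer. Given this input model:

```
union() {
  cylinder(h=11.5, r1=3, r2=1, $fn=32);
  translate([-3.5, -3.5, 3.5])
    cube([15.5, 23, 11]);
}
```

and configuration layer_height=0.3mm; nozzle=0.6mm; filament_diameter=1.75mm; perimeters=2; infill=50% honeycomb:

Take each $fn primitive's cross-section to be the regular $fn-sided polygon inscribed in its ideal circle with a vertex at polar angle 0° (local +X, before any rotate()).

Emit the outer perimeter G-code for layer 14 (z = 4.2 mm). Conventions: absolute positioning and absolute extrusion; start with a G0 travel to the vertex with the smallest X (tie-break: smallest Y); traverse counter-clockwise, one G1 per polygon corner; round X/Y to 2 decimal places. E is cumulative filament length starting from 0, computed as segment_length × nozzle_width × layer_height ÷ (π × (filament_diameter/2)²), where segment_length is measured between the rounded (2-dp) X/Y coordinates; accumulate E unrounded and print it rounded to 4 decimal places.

At z = 4.2 mm: the cone contributes a regular 32-gon of circumradius 2.270 (interpolated between r1=3 and r2=1 at t=0.365); the cube at (-3.5, -3.5) is present — its section is the full 15.5×23 rectangle; Combining (union): the cone lies entirely inside the 15.5×23 cube at (-3.5, -3.5), so the union is just the 15.5×23 cube at (-3.5, -3.5) — 1 connected region. The outline is a single polygon with 4 vertices. Extrusion per mm of travel: 0.6 × 0.3 / (π × 0.875²) = 0.074835. Accumulating E over each segment gives final E = 5.7623.

G0 X-3.50 Y-3.50 Z4.20
G1 X12.00 Y-3.50 E1.1599
G1 X12.00 Y19.50 E2.8812
G1 X-3.50 Y19.50 E4.0411
G1 X-3.50 Y-3.50 E5.7623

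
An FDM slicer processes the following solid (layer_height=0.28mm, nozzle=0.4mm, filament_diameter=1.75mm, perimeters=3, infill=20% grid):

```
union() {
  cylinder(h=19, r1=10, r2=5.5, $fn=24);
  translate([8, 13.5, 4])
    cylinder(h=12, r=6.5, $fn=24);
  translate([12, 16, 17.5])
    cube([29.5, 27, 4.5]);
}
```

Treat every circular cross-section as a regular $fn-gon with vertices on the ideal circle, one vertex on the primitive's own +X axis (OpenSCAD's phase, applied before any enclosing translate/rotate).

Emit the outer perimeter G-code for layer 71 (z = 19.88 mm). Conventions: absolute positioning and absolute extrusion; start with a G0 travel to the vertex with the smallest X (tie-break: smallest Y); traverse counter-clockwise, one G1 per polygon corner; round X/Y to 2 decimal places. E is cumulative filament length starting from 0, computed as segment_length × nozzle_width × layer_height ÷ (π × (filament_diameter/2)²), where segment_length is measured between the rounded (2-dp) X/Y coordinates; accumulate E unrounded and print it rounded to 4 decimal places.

At z = 19.88 mm: the cone does not reach this height (z outside [0, 19]); the cylinder at (8, 13.5) does not reach this height (z outside [4, 16]); the cube at (12, 16) (footprint 29.5×27) is included at this height; Combining (union): only the 29.5×27 cube at (12, 16) is present, so the union is just that shape — 1 connected region. The outline is a single polygon with 4 vertices. Extrusion per mm of travel: 0.4 × 0.28 / (π × 0.875²) = 0.046564. Accumulating E over each segment gives final E = 5.2618.

G0 X12.00 Y16.00 Z19.88
G1 X41.50 Y16.00 E1.3736
G1 X41.50 Y43.00 E2.6309
G1 X12.00 Y43.00 E4.0045
G1 X12.00 Y16.00 E5.2618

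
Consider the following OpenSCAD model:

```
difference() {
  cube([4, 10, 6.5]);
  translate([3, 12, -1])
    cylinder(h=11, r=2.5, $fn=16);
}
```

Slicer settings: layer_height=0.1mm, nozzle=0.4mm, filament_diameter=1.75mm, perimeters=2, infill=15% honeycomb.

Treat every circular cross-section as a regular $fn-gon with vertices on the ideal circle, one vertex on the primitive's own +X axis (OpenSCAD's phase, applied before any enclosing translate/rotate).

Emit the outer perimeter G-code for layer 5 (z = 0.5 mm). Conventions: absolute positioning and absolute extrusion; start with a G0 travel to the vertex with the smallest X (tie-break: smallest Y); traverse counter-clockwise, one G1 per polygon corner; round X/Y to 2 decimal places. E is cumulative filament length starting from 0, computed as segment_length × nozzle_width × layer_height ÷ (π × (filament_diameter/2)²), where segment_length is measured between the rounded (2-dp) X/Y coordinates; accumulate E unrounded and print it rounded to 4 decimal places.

At z = 0.5 mm: the cube is present — its section is the full 4×10 rectangle; the r=2.5 cylinder at (3, 12) contributes a regular 16-gon of circumradius 2.5; Subtracting the remaining from the first: starting from the 4×10 cube, the r=2.5 cylinder at (3, 12) partially overlaps it — only the 0.86 mm² overlap (of its 19.13 mm²) is removed, clipping the outline — 1 connected region. The outline is a single polygon with 8 vertices. Extrusion per mm of travel: 0.4 × 0.1 / (π × 0.875²) = 0.016630. Accumulating E over each segment gives final E = 0.4633.

G0 X0.00 Y0.00 Z0.50
G1 X4.00 Y0.00 E0.0665
G1 X4.00 Y9.72 E0.2282
G1 X3.96 Y9.69 E0.2290
G1 X3.00 Y9.50 E0.2453
G1 X2.04 Y9.69 E0.2615
G1 X1.58 Y10.00 E0.2708
G1 X0.00 Y10.00 E0.2970
G1 X0.00 Y0.00 E0.4633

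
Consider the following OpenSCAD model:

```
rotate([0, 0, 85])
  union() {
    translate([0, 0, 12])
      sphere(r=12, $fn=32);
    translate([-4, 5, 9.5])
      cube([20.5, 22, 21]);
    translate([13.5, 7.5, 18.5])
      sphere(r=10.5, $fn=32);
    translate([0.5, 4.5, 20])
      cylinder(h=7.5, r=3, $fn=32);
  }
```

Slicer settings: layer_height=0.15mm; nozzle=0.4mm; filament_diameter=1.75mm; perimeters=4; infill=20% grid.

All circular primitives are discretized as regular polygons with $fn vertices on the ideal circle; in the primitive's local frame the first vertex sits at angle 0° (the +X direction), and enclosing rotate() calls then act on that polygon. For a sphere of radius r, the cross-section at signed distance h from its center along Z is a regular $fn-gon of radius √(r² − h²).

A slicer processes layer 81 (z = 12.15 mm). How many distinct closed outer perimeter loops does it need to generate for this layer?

At z = 12.15 mm: the sphere: section is a regular 32-gon, circumradius = √(r²−h²) = √(12²−0.15²) = 11.999; the cube at (-4, 5) is present — its section is the full 20.5×22 rectangle; the sphere at (13.5, 7.5): section is a regular 32-gon, circumradius = √(r²−h²) = √(10.5²−6.35²) = 8.362; the cylinder at (0.5, 4.5) is absent (z outside [20, 27.5]); Combining (union): the regions partially overlap (shared area 211.66 mm²), so overlapping operands fuse into one piece — 1 connected region; (rotated 85° about Z; rotation is an isometry so areas/perimeters/island counts are preserved). The result has 1 disconnected region.

1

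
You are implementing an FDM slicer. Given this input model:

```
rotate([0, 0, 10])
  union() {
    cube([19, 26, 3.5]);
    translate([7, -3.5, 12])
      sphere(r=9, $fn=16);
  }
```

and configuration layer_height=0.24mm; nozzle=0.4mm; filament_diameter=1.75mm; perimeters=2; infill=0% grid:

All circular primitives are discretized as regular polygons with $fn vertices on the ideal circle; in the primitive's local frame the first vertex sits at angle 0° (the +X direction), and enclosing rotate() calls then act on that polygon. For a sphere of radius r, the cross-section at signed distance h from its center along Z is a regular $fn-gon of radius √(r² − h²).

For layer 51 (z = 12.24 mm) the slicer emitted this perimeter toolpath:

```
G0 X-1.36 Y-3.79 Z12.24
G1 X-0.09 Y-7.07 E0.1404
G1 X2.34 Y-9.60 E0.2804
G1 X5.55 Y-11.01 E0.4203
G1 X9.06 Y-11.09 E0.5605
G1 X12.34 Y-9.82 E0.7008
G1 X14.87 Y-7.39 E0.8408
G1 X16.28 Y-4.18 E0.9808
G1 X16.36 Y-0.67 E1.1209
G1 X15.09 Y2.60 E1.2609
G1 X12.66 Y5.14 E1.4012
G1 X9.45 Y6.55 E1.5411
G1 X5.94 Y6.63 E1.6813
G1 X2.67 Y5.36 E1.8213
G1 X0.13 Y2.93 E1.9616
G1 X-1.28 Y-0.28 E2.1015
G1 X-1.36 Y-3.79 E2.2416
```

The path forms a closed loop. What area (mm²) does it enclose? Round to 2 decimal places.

Apply the shoelace formula to the sequence of (X, Y) vertices; enclosed area = 247.79 mm².

247.79 mm²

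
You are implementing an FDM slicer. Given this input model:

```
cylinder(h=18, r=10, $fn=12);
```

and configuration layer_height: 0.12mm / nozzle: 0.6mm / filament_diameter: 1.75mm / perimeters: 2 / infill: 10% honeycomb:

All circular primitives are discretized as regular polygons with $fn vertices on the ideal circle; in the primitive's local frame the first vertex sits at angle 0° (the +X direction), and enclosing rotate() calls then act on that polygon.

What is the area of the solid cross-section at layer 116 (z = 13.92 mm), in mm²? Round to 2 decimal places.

At z = 13.92 mm: the cylinder: section is a regular 12-gon, circumradius r=10 (area = (12/2)·10.000²·sin(360°/12) = 300.00 mm²). Overall, the cross-section is a single solid region. Net area = 300.00 mm².

300.00 mm²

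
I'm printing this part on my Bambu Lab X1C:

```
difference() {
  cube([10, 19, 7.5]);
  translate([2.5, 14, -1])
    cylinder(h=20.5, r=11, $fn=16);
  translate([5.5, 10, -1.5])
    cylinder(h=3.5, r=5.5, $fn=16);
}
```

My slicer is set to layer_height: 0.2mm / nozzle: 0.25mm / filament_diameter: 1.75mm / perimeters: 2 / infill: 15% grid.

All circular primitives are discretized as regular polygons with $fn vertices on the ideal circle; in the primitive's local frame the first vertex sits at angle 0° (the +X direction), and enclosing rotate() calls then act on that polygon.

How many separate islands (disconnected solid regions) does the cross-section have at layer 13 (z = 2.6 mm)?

1

At z = 2.6 mm: the cube (footprint 10×19) is included at this height; the r=11 cylinder at (2.5, 14) gives a regular 16-gon of circumradius 11 (constant along its height); the cylinder at (5.5, 10) does not reach this height (z outside [-1.5, 2]); Taking the first minus the rest: starting from the 10×19 cube, the r=11 cylinder at (2.5, 14) partially overlaps it — only the 151.24 mm² overlap (of its 370.44 mm²) is removed, clipping the outline — 1 connected region. Overall, the cross-section is a single solid region. Island count = 1.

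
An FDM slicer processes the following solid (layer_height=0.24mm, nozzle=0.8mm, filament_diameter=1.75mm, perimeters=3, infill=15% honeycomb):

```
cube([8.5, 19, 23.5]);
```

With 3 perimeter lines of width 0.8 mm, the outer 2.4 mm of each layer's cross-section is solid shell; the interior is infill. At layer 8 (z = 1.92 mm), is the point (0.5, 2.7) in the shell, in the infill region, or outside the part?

At z = 1.92 mm: the 8.5×19 cube contributes its full rectangle. Overall, the cross-section is a single solid region. The nearest boundary edge runs (0.00, 19.00)→(0.00, 0.00); distance from the point to it = 0.50 mm. The point is inside the cross-section, 0.50 mm from the nearest boundary — within the 2.4 mm shell band (3 × 0.8).

shell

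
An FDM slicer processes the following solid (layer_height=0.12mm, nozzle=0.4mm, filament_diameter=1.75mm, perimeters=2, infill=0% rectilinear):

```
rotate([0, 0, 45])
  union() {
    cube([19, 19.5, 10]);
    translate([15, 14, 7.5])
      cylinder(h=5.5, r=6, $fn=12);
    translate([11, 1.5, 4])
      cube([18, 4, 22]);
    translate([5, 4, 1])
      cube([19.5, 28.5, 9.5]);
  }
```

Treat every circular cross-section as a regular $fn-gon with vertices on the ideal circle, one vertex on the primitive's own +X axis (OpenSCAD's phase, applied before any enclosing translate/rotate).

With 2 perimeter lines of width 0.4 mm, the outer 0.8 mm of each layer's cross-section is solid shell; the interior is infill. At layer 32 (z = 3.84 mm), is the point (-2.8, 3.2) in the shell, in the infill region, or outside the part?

At z = 3.84 mm: the cube (footprint 19×19.5) is included at this height; the cylinder at (15, 14) does not reach this height (z outside [7.5, 13]); the cube at (11, 1.5) is not intersected at this z (z outside [4, 26]); the 19.5×28.5 cube at (5, 4) contributes its full rectangle; Combining (union): the regions partially overlap (shared area 217.00 mm²), so overlapping operands fuse into one piece — 1 connected region; (whole slice rotated 45° about Z — lengths, areas and connectivity unchanged). Overall, the cross-section is a single solid region. Undo the 45° rotation: the query point maps to (0.283, 4.243) in the un-rotated model frame. The nearest boundary edge runs (0.00, 0.00)→(0.00, 19.50); distance from the point to it = 0.28 mm. The point is inside the cross-section, 0.28 mm from the nearest boundary — within the 0.8 mm shell band (2 × 0.4).

shell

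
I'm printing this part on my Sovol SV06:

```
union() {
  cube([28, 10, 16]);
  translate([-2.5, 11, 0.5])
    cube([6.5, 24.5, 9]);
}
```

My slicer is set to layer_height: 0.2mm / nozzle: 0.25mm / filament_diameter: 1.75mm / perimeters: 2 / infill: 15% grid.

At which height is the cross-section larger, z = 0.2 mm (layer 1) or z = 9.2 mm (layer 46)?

Layer 1 (z = 0.2): the cube (footprint 28×10) is included at this height (area 280.00 mm²); the cube at (-2.5, 11) does not reach this height (z outside [0.5, 9.5]); Combining (union): only the 28×10 cube is present, so the union is just that shape — area = 280.00 mm². So its area = 280.00 mm². Layer 46 (z = 9.2): the cube (footprint 28×10) is included at this height (area 280.00 mm²); the 6.5×24.5 cube at (-2.5, 11) contributes its full rectangle (area 159.25 mm²); Combining (union): the 2 present regions are separate (no shared area or edge), so areas and boundary lengths simply add and each stays a separate island — area = 439.25 mm². So its area = 439.25 mm². Layer 46 is larger (439.25 vs 280.00 mm²).

layer 46 (z = 9.2 mm)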